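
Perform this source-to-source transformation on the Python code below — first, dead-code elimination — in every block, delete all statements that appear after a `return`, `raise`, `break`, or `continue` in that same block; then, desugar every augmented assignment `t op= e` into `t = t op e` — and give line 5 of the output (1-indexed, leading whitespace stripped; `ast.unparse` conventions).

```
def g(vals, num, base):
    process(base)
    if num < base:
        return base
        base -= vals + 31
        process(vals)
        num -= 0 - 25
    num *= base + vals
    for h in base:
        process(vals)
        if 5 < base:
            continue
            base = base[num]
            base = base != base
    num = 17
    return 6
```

num = num * (base + vals)

Transformed code:
def g(vals, num, base):
    process(base)
    if num < base:
        return base
    num = num * (base + vals)
    for h in base:
        process(vals)
        if 5 < base:
            continue
    num = 17
    return 6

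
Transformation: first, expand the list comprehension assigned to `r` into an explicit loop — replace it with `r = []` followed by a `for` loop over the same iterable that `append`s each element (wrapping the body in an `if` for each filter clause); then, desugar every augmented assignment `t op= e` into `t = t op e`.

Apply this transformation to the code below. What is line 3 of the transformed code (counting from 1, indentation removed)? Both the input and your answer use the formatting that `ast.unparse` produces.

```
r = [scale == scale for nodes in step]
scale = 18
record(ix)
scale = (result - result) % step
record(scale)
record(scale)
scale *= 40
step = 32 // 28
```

Transformed code:
r = []
for nodes in step:
    r.append(scale == scale)
scale = 18
record(ix)
scale = (result - result) % step
record(scale)
record(scale)
scale = scale * 40
step = 32 // 28

r.append(scale == scale)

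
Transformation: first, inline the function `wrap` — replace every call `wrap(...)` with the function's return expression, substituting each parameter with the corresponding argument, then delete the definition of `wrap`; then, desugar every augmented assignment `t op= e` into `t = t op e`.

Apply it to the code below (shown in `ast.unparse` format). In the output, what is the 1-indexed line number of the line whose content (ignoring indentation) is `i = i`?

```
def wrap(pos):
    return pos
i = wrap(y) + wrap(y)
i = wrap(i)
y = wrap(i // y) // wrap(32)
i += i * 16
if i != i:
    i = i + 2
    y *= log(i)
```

2

Transformed code:
i = y + y
i = i
y = i // y // 32
i = i + i * 16
if i != i:
    i = i + 2
    y = y * log(i)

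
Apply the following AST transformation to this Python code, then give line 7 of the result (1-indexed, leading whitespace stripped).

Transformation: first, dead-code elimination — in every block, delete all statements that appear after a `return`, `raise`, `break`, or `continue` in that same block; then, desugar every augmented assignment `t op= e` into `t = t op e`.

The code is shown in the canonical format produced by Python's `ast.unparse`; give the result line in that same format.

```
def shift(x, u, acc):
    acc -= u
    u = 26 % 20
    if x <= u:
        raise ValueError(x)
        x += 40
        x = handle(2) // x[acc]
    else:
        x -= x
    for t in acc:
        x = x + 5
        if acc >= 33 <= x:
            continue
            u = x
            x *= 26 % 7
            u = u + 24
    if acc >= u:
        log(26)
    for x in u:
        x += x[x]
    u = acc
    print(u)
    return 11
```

Transformed code:
def shift(x, u, acc):
    acc = acc - u
    u = 26 % 20
    if x <= u:
        raise ValueError(x)
    else:
        x = x - x
    for t in acc:
        x = x + 5
        if acc >= 33 <= x:
            continue
    if acc >= u:
        log(26)
    for x in u:
        x = x + x[x]
    u = acc
    print(u)
    return 11

x = x - x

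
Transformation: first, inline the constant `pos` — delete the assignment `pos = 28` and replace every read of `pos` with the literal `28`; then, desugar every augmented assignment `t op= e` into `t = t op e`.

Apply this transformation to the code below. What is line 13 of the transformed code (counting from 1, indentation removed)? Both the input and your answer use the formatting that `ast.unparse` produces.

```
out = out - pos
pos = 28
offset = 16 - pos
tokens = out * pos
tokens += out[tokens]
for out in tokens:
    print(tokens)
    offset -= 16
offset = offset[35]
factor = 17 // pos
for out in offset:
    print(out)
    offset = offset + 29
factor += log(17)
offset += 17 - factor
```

Transformed code:
out = out - 28
offset = 16 - 28
tokens = out * 28
tokens = tokens + out[tokens]
for out in tokens:
    print(tokens)
    offset = offset - 16
offset = offset[35]
factor = 17 // 28
for out in offset:
    print(out)
    offset = offset + 29
factor = factor + log(17)
offset = offset + (17 - factor)

factor = factor + log(17)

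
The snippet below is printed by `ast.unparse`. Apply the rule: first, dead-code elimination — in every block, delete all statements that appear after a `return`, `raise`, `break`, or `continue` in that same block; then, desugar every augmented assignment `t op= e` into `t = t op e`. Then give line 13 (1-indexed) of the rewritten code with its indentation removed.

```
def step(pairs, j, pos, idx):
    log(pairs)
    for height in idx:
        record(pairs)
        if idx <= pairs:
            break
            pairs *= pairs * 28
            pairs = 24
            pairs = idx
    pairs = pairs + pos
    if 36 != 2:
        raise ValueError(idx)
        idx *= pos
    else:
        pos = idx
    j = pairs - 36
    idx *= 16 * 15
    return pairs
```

idx = idx * (16 * 15)

Transformed code:
def step(pairs, j, pos, idx):
    log(pairs)
    for height in idx:
        record(pairs)
        if idx <= pairs:
            break
    pairs = pairs + pos
    if 36 != 2:
        raise ValueError(idx)
    else:
        pos = idx
    j = pairs - 36
    idx = idx * (16 * 15)
    return pairs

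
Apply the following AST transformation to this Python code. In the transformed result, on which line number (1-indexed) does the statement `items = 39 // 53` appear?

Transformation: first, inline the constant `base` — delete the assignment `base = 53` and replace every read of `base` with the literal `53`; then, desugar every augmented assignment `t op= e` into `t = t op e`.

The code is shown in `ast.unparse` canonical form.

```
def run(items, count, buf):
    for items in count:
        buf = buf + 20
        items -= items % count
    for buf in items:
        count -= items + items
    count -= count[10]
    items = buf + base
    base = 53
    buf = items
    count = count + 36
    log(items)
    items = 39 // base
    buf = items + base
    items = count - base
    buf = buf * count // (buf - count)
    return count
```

Transformed code:
def run(items, count, buf):
    for items in count:
        buf = buf + 20
        items = items - items % count
    for buf in items:
        count = count - (items + items)
    count = count - count[10]
    items = buf + 53
    buf = items
    count = count + 36
    log(items)
    items = 39 // 53
    buf = items + 53
    items = count - 53
    buf = buf * count // (buf - count)
    return count

12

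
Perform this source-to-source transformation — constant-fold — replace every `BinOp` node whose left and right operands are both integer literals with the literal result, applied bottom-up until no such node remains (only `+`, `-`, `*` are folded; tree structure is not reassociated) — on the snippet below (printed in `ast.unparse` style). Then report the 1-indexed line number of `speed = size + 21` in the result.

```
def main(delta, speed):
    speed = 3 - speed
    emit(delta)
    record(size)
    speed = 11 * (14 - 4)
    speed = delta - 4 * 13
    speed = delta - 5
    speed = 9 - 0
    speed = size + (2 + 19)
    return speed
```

9

Transformed code:
def main(delta, speed):
    speed = 3 - speed
    emit(delta)
    record(size)
    speed = 110
    speed = delta - 52
    speed = delta - 5
    speed = 9
    speed = size + 21
    return speed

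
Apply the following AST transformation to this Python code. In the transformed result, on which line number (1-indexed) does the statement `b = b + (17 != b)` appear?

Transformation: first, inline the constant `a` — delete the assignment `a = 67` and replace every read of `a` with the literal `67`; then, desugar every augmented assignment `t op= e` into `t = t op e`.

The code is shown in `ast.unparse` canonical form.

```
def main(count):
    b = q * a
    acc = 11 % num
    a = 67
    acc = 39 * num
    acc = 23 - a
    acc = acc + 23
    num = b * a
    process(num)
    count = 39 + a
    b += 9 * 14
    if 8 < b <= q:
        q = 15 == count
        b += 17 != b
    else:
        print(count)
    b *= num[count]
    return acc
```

13

Transformed code:
def main(count):
    b = q * 67
    acc = 11 % num
    acc = 39 * num
    acc = 23 - 67
    acc = acc + 23
    num = b * 67
    process(num)
    count = 39 + 67
    b = b + 9 * 14
    if 8 < b <= q:
        q = 15 == count
        b = b + (17 != b)
    else:
        print(count)
    b = b * num[count]
    return acc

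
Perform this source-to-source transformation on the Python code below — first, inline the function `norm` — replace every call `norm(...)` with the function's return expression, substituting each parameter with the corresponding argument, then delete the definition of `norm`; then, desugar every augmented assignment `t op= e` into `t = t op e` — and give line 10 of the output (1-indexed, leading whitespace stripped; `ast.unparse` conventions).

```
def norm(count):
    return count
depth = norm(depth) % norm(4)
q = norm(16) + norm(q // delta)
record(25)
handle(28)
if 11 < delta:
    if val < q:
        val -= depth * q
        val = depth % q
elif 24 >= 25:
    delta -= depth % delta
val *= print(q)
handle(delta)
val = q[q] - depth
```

delta = delta - depth % delta

Transformed code:
depth = depth % 4
q = 16 + q // delta
record(25)
handle(28)
if 11 < delta:
    if val < q:
        val = val - depth * q
        val = depth % q
elif 24 >= 25:
    delta = delta - depth % delta
val = val * print(q)
handle(delta)
val = q[q] - depth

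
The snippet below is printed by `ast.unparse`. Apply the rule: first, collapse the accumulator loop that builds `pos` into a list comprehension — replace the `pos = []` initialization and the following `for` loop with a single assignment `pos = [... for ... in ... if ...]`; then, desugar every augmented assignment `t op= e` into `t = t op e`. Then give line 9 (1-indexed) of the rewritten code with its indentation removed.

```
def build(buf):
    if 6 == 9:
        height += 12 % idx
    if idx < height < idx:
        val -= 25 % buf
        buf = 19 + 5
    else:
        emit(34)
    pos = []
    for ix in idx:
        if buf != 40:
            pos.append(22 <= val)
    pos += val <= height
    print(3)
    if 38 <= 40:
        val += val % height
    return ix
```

Transformed code:
def build(buf):
    if 6 == 9:
        height = height + 12 % idx
    if idx < height < idx:
        val = val - 25 % buf
        buf = 19 + 5
    else:
        emit(34)
    pos = [22 <= val for ix in idx if buf != 40]
    pos = pos + (val <= height)
    print(3)
    if 38 <= 40:
        val = val + val % height
    return ix

pos = [22 <= val for ix in idx if buf != 40]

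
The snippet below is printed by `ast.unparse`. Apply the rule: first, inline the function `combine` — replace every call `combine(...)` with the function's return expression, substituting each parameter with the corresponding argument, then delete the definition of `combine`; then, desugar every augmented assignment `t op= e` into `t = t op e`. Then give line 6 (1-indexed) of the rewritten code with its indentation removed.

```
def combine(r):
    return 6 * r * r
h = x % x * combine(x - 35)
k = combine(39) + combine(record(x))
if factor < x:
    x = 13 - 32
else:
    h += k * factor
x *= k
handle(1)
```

Transformed code:
h = x % x * (6 * (x - 35) * (x - 35))
k = 6 * 39 * 39 + 6 * record(x) * record(x)
if factor < x:
    x = 13 - 32
else:
    h = h + k * factor
x = x * k
handle(1)

h = h + k * factor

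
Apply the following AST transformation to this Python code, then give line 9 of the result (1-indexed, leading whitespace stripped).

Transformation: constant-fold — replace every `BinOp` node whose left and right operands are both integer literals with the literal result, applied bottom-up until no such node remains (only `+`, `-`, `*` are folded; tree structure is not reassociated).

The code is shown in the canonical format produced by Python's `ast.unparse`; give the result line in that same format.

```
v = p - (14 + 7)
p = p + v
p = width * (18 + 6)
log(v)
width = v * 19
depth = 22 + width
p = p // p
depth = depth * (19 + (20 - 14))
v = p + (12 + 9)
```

v = p + 21

Transformed code:
v = p - 21
p = p + v
p = width * 24
log(v)
width = v * 19
depth = 22 + width
p = p // p
depth = depth * 25
v = p + 21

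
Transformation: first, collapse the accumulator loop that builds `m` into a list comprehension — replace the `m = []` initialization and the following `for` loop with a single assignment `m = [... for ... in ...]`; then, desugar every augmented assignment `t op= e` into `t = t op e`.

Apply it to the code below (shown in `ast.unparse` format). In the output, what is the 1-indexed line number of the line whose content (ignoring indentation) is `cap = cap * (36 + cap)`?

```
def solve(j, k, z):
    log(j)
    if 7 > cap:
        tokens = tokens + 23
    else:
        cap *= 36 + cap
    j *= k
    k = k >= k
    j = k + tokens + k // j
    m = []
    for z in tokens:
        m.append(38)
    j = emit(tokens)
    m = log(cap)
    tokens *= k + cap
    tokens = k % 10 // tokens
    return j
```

Transformed code:
def solve(j, k, z):
    log(j)
    if 7 > cap:
        tokens = tokens + 23
    else:
        cap = cap * (36 + cap)
    j = j * k
    k = k >= k
    j = k + tokens + k // j
    m = [38 for z in tokens]
    j = emit(tokens)
    m = log(cap)
    tokens = tokens * (k + cap)
    tokens = k % 10 // tokens
    return j

6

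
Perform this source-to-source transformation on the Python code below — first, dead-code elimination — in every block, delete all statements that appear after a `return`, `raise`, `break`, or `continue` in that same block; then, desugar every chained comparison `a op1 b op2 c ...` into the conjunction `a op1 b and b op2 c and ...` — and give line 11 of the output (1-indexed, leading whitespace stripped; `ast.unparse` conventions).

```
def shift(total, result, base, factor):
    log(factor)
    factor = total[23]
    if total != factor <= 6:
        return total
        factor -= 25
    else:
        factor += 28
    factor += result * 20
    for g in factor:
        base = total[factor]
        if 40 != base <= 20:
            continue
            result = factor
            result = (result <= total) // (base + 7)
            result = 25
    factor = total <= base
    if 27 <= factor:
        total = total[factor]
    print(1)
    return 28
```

if 40 != base and base <= 20:

Transformed code:
def shift(total, result, base, factor):
    log(factor)
    factor = total[23]
    if total != factor and factor <= 6:
        return total
    else:
        factor += 28
    factor += result * 20
    for g in factor:
        base = total[factor]
        if 40 != base and base <= 20:
            continue
    factor = total <= base
    if 27 <= factor:
        total = total[factor]
    print(1)
    return 28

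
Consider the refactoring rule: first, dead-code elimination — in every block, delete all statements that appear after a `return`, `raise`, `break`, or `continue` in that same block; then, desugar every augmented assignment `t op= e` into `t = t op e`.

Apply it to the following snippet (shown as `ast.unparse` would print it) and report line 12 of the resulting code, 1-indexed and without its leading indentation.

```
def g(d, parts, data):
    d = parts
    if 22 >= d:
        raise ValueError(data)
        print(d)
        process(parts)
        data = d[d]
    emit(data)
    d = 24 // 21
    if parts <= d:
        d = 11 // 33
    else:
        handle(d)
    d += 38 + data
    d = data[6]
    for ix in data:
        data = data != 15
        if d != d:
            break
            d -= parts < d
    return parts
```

Transformed code:
def g(d, parts, data):
    d = parts
    if 22 >= d:
        raise ValueError(data)
    emit(data)
    d = 24 // 21
    if parts <= d:
        d = 11 // 33
    else:
        handle(d)
    d = d + (38 + data)
    d = data[6]
    for ix in data:
        data = data != 15
        if d != d:
            break
    return parts

d = data[6]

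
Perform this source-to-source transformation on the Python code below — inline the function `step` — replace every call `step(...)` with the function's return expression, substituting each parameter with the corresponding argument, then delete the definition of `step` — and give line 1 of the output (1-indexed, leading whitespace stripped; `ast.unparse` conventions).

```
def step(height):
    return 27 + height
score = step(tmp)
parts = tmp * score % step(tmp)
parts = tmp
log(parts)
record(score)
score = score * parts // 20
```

score = 27 + tmp

Transformed code:
score = 27 + tmp
parts = tmp * score % (27 + tmp)
parts = tmp
log(parts)
record(score)
score = score * parts // 20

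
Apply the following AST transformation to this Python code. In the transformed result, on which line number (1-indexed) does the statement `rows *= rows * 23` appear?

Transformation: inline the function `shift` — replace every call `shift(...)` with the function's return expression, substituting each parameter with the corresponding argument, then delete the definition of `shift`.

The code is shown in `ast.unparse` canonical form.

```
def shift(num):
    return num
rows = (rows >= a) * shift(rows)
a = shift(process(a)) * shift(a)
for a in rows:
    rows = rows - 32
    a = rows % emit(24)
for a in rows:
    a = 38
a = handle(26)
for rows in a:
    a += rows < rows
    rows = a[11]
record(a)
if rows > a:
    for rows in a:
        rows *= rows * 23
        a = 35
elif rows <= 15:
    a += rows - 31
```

15

Transformed code:
rows = (rows >= a) * rows
a = process(a) * a
for a in rows:
    rows = rows - 32
    a = rows % emit(24)
for a in rows:
    a = 38
a = handle(26)
for rows in a:
    a += rows < rows
    rows = a[11]
record(a)
if rows > a:
    for rows in a:
        rows *= rows * 23
        a = 35
elif rows <= 15:
    a += rows - 31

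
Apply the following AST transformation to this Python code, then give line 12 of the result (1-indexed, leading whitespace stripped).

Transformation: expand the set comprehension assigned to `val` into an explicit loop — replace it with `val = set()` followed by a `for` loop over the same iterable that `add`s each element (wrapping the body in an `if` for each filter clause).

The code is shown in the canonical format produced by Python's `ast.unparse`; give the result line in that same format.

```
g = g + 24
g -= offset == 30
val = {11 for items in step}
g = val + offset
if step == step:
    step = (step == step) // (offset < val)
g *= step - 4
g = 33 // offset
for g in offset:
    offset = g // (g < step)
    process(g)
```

Transformed code:
g = g + 24
g -= offset == 30
val = set()
for items in step:
    val.add(11)
g = val + offset
if step == step:
    step = (step == step) // (offset < val)
g *= step - 4
g = 33 // offset
for g in offset:
    offset = g // (g < step)
    process(g)

offset = g // (g < step)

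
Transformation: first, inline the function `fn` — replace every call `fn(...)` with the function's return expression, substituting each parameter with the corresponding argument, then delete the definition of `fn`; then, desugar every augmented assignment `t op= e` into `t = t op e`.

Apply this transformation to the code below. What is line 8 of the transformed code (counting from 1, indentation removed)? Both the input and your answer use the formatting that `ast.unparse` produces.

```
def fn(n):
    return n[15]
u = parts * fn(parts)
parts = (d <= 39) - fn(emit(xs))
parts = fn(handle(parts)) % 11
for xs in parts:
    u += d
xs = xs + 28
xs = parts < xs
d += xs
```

d = d + xs

Transformed code:
u = parts * parts[15]
parts = (d <= 39) - emit(xs)[15]
parts = handle(parts)[15] % 11
for xs in parts:
    u = u + d
xs = xs + 28
xs = parts < xs
d = d + xs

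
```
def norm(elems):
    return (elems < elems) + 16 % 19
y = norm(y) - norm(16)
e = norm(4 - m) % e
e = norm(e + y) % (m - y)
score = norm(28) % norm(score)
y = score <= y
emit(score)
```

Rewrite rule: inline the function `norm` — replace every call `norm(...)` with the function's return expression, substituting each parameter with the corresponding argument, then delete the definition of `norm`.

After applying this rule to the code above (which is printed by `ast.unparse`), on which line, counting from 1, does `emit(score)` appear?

6

Transformed code:
y = (y < y) + 16 % 19 - ((16 < 16) + 16 % 19)
e = ((4 - m < 4 - m) + 16 % 19) % e
e = ((e + y < e + y) + 16 % 19) % (m - y)
score = ((28 < 28) + 16 % 19) % ((score < score) + 16 % 19)
y = score <= y
emit(score)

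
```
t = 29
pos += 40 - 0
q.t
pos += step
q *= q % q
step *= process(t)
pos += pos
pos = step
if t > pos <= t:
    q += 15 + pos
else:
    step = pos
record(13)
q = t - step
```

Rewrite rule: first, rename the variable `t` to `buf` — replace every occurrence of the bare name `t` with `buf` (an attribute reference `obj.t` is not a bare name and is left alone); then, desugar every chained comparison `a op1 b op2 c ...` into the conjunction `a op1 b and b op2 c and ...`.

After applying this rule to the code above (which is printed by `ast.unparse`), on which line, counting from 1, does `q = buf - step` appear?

Transformed code:
buf = 29
pos += 40 - 0
q.t
pos += step
q *= q % q
step *= process(buf)
pos += pos
pos = step
if buf > pos and pos <= buf:
    q += 15 + pos
else:
    step = pos
record(13)
q = buf - step

14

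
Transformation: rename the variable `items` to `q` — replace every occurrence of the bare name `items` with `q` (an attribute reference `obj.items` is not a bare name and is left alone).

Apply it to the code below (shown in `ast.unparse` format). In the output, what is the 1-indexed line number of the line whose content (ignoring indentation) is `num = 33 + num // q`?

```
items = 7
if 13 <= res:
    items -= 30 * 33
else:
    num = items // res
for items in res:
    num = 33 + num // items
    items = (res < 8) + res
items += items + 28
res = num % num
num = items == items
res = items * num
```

Transformed code:
q = 7
if 13 <= res:
    q -= 30 * 33
else:
    num = q // res
for q in res:
    num = 33 + num // q
    q = (res < 8) + res
q += q + 28
res = num % num
num = q == q
res = q * num

7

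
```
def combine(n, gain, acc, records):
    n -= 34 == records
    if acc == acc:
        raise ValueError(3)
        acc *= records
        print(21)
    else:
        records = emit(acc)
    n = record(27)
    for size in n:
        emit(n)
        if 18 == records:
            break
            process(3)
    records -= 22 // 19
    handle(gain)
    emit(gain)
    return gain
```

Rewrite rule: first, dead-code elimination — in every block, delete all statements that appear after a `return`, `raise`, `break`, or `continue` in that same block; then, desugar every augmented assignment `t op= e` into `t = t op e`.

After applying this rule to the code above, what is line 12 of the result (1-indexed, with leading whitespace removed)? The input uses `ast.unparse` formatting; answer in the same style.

records = records - 22 // 19

Transformed code:
def combine(n, gain, acc, records):
    n = n - (34 == records)
    if acc == acc:
        raise ValueError(3)
    else:
        records = emit(acc)
    n = record(27)
    for size in n:
        emit(n)
        if 18 == records:
            break
    records = records - 22 // 19
    handle(gain)
    emit(gain)
    return gain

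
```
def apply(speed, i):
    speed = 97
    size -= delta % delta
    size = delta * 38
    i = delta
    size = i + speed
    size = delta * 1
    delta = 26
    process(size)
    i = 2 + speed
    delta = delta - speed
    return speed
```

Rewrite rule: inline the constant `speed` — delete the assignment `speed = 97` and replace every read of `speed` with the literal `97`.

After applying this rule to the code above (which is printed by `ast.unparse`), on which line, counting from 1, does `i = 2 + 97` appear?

9

Transformed code:
def apply(speed, i):
    size -= delta % delta
    size = delta * 38
    i = delta
    size = i + 97
    size = delta * 1
    delta = 26
    process(size)
    i = 2 + 97
    delta = delta - 97
    return 97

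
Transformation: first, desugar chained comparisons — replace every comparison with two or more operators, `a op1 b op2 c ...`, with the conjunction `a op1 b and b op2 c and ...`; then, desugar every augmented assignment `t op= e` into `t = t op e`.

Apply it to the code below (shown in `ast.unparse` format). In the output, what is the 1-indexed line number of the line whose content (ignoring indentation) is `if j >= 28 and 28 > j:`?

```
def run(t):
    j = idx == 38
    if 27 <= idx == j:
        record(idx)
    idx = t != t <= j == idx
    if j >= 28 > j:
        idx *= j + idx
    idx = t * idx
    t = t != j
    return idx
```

6

Transformed code:
def run(t):
    j = idx == 38
    if 27 <= idx and idx == j:
        record(idx)
    idx = t != t and t <= j and (j == idx)
    if j >= 28 and 28 > j:
        idx = idx * (j + idx)
    idx = t * idx
    t = t != j
    return idx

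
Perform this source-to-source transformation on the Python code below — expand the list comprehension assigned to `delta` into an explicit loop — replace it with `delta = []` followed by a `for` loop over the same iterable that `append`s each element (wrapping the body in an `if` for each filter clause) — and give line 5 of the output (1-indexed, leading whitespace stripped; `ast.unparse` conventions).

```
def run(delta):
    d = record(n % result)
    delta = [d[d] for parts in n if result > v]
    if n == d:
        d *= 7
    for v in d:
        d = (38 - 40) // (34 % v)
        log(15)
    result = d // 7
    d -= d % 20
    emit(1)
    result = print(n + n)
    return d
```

Transformed code:
def run(delta):
    d = record(n % result)
    delta = []
    for parts in n:
        if result > v:
            delta.append(d[d])
    if n == d:
        d *= 7
    for v in d:
        d = (38 - 40) // (34 % v)
        log(15)
    result = d // 7
    d -= d % 20
    emit(1)
    result = print(n + n)
    return d

if result > v:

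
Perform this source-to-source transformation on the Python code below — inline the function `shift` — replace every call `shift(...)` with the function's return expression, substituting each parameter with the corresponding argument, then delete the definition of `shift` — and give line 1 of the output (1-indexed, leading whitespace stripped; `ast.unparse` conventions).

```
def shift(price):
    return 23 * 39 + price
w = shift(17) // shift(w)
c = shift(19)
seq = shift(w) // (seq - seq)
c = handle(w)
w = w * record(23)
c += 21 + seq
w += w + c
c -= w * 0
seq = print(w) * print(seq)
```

w = (23 * 39 + 17) // (23 * 39 + w)

Transformed code:
w = (23 * 39 + 17) // (23 * 39 + w)
c = 23 * 39 + 19
seq = (23 * 39 + w) // (seq - seq)
c = handle(w)
w = w * record(23)
c += 21 + seq
w += w + c
c -= w * 0
seq = print(w) * print(seq)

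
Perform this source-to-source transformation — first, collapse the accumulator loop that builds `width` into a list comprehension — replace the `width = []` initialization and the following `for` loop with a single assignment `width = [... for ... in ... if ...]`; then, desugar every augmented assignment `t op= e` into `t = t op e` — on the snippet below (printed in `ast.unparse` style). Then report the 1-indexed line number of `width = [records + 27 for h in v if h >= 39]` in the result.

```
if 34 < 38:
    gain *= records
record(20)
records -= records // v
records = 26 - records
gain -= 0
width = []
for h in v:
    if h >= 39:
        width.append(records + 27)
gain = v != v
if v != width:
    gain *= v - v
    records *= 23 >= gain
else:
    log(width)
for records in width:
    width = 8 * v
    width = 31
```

7

Transformed code:
if 34 < 38:
    gain = gain * records
record(20)
records = records - records // v
records = 26 - records
gain = gain - 0
width = [records + 27 for h in v if h >= 39]
gain = v != v
if v != width:
    gain = gain * (v - v)
    records = records * (23 >= gain)
else:
    log(width)
for records in width:
    width = 8 * v
    width = 31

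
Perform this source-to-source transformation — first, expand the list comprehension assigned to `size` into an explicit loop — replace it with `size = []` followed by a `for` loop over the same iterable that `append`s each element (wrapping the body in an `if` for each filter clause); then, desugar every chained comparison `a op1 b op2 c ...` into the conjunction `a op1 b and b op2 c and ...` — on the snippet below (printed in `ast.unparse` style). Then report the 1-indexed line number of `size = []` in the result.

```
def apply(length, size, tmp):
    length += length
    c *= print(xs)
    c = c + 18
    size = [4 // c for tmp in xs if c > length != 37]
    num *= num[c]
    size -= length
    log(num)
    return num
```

Transformed code:
def apply(length, size, tmp):
    length += length
    c *= print(xs)
    c = c + 18
    size = []
    for tmp in xs:
        if c > length and length != 37:
            size.append(4 // c)
    num *= num[c]
    size -= length
    log(num)
    return num

5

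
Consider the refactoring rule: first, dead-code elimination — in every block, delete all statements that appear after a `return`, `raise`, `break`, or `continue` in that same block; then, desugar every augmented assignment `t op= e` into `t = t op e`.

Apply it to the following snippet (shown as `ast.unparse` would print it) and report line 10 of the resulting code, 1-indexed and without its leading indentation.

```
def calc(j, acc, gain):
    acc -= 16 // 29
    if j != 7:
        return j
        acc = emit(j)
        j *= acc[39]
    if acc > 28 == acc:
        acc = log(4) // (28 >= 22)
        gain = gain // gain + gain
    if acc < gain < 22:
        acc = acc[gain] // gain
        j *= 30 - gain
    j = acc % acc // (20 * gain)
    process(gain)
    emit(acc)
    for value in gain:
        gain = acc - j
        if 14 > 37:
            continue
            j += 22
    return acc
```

j = j * (30 - gain)

Transformed code:
def calc(j, acc, gain):
    acc = acc - 16 // 29
    if j != 7:
        return j
    if acc > 28 == acc:
        acc = log(4) // (28 >= 22)
        gain = gain // gain + gain
    if acc < gain < 22:
        acc = acc[gain] // gain
        j = j * (30 - gain)
    j = acc % acc // (20 * gain)
    process(gain)
    emit(acc)
    for value in gain:
        gain = acc - j
        if 14 > 37:
            continue
    return acc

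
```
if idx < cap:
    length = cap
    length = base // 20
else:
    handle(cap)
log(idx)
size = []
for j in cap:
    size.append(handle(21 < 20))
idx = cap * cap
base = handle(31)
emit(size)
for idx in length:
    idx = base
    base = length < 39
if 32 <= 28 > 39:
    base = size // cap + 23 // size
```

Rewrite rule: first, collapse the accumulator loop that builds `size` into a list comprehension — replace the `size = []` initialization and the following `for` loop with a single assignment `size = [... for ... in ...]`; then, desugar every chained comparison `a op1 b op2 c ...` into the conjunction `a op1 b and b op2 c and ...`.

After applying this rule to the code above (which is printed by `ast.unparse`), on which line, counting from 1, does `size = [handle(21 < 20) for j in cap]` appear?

Transformed code:
if idx < cap:
    length = cap
    length = base // 20
else:
    handle(cap)
log(idx)
size = [handle(21 < 20) for j in cap]
idx = cap * cap
base = handle(31)
emit(size)
for idx in length:
    idx = base
    base = length < 39
if 32 <= 28 and 28 > 39:
    base = size // cap + 23 // size

7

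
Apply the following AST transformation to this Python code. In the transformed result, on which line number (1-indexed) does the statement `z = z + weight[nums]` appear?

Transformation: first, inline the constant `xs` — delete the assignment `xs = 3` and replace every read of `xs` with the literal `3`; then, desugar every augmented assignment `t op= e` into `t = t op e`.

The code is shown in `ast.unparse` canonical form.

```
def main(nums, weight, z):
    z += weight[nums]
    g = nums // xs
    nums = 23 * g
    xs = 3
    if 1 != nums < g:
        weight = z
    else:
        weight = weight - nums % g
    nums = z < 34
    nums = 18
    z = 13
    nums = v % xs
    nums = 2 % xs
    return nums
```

2

Transformed code:
def main(nums, weight, z):
    z = z + weight[nums]
    g = nums // 3
    nums = 23 * g
    if 1 != nums < g:
        weight = z
    else:
        weight = weight - nums % g
    nums = z < 34
    nums = 18
    z = 13
    nums = v % 3
    nums = 2 % 3
    return nums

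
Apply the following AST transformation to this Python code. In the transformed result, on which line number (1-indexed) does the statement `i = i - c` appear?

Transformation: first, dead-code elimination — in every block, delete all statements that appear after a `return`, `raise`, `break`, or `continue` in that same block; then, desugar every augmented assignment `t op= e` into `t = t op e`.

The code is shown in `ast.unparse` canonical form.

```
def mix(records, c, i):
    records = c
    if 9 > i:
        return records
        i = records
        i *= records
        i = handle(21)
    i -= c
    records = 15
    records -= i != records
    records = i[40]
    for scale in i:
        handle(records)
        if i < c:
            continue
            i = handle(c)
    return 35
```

Transformed code:
def mix(records, c, i):
    records = c
    if 9 > i:
        return records
    i = i - c
    records = 15
    records = records - (i != records)
    records = i[40]
    for scale in i:
        handle(records)
        if i < c:
            continue
    return 35

5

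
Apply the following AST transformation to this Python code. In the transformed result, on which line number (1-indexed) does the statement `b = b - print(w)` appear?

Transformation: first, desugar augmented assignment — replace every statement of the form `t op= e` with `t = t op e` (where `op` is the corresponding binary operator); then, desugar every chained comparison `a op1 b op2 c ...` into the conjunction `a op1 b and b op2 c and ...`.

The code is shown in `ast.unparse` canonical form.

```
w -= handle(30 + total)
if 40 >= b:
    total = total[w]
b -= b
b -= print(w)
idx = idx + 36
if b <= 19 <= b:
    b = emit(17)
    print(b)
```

Transformed code:
w = w - handle(30 + total)
if 40 >= b:
    total = total[w]
b = b - b
b = b - print(w)
idx = idx + 36
if b <= 19 and 19 <= b:
    b = emit(17)
    print(b)

5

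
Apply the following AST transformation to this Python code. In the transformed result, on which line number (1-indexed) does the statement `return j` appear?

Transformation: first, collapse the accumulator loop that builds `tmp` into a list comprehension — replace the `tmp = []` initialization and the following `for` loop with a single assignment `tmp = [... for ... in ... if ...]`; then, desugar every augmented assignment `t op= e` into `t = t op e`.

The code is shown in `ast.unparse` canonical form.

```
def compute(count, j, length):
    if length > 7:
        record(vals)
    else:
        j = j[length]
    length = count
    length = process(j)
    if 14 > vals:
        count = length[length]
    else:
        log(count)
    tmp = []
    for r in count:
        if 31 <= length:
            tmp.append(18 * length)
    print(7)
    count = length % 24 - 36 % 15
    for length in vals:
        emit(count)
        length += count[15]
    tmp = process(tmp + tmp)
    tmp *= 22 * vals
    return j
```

20

Transformed code:
def compute(count, j, length):
    if length > 7:
        record(vals)
    else:
        j = j[length]
    length = count
    length = process(j)
    if 14 > vals:
        count = length[length]
    else:
        log(count)
    tmp = [18 * length for r in count if 31 <= length]
    print(7)
    count = length % 24 - 36 % 15
    for length in vals:
        emit(count)
        length = length + count[15]
    tmp = process(tmp + tmp)
    tmp = tmp * (22 * vals)
    return j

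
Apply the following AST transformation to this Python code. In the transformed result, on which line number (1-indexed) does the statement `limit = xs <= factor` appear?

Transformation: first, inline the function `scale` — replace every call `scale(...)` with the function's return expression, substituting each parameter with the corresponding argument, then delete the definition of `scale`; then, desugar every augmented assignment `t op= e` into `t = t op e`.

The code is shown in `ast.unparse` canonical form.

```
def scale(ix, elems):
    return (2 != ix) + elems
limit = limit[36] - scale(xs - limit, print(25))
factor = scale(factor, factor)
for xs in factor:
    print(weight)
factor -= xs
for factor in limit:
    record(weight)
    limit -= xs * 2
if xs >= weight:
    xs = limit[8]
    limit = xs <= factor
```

Transformed code:
limit = limit[36] - ((2 != xs - limit) + print(25))
factor = (2 != factor) + factor
for xs in factor:
    print(weight)
factor = factor - xs
for factor in limit:
    record(weight)
    limit = limit - xs * 2
if xs >= weight:
    xs = limit[8]
    limit = xs <= factor

11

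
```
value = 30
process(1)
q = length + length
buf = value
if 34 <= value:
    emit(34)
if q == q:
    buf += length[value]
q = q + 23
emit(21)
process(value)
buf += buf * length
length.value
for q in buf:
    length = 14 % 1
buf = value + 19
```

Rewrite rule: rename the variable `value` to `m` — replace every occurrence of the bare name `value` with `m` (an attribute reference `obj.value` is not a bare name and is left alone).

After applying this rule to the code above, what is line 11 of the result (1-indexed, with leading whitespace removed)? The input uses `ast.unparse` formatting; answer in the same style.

Transformed code:
m = 30
process(1)
q = length + length
buf = m
if 34 <= m:
    emit(34)
if q == q:
    buf += length[m]
q = q + 23
emit(21)
process(m)
buf += buf * length
length.value
for q in buf:
    length = 14 % 1
buf = m + 19

process(m)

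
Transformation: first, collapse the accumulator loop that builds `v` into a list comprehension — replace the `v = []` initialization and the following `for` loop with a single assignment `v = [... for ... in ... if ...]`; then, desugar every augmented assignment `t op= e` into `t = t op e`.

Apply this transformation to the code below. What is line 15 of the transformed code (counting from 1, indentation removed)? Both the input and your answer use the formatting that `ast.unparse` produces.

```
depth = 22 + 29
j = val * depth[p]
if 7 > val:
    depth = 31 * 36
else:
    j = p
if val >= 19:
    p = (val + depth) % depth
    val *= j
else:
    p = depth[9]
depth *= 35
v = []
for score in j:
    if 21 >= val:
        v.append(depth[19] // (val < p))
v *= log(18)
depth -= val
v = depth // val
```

Transformed code:
depth = 22 + 29
j = val * depth[p]
if 7 > val:
    depth = 31 * 36
else:
    j = p
if val >= 19:
    p = (val + depth) % depth
    val = val * j
else:
    p = depth[9]
depth = depth * 35
v = [depth[19] // (val < p) for score in j if 21 >= val]
v = v * log(18)
depth = depth - val
v = depth // val

depth = depth - val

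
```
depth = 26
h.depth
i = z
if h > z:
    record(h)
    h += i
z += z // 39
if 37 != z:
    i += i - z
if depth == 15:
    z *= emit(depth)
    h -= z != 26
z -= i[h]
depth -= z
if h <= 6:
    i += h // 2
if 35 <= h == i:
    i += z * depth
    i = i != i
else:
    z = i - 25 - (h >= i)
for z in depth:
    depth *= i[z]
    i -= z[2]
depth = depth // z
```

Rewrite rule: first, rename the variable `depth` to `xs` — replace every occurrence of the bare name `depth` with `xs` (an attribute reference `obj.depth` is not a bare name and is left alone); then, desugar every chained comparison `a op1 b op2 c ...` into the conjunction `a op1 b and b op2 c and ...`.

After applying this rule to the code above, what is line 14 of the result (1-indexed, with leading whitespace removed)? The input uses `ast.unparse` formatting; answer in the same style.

Transformed code:
xs = 26
h.depth
i = z
if h > z:
    record(h)
    h += i
z += z // 39
if 37 != z:
    i += i - z
if xs == 15:
    z *= emit(xs)
    h -= z != 26
z -= i[h]
xs -= z
if h <= 6:
    i += h // 2
if 35 <= h and h == i:
    i += z * xs
    i = i != i
else:
    z = i - 25 - (h >= i)
for z in xs:
    xs *= i[z]
    i -= z[2]
xs = xs // z

xs -= z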